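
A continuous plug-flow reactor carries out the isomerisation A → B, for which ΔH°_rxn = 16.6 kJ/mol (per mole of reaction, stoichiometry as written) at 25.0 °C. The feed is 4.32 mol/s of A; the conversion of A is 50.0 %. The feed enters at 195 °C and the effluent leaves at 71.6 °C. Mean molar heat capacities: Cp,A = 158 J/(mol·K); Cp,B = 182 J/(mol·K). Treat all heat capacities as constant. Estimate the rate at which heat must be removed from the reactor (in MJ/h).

Q_out = 165 MJ/h

Extent of reaction ξ = 0.500 × 4.32 = 2.16 mol/s
Reaction term: ξ·ΔH°_rxn = 2.16 × 16.6 = 35.856 kJ/s
Sensible, feed 195→25 °C: -116.04 kJ/s
Outlet flows (mol/s): A 2.16, B 2.16
Sensible, products 25→71.6 °C: 34.223 kJ/s
Q = ΔH = -45.956 kJ/s = -45.956 kW
Heat removed = 165.44 MJ/h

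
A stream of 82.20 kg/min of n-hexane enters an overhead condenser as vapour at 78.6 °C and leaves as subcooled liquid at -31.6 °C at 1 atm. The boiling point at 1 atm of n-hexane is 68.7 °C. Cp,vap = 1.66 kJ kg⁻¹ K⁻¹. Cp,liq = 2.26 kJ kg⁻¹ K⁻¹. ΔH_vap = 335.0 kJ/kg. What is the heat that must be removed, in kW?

Q_c = 792 kW

vapour 78.6→68.7 °C: -16.434 kJ/kg
condensation at 68.7 °C: -335 kJ/kg
liquid 68.7→-31.6 °C: -226.68 kJ/kg
Δh = -16.434 + -335 + -226.68 = -578.11 kJ/kg
Q = ṁ·Δh = 82.20 kg/min × -578.11 kJ/kg = -47521 kJ/min
|Q| = 792.01 kW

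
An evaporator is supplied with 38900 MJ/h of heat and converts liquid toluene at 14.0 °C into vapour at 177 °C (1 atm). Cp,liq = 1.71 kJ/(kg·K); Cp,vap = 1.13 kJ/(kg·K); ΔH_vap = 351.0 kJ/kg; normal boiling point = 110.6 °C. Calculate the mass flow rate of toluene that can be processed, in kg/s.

Δh = 1.71×(110.6−14.0) + 351.0 + 1.13×(177−110.6) = 591.22 kJ/kg
Q = 38900 MJ/h = 10806 kJ/s = 10806 kJ/s
ṁ = Q/Δh = 10806 / 591.22 = 18.277 kg/s

ṁ = 18.3 kg/s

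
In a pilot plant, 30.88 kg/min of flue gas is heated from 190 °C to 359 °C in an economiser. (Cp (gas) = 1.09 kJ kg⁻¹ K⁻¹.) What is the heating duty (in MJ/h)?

Q = 341 MJ/h

Q = ṁ·Cp·ΔT = 30.88 × 1.09 × (359 − 190) = 5688.4 kJ/min
Converting: 5688.4 / 60 s = 94.807 kW
Heating duty = 341.3 MJ/h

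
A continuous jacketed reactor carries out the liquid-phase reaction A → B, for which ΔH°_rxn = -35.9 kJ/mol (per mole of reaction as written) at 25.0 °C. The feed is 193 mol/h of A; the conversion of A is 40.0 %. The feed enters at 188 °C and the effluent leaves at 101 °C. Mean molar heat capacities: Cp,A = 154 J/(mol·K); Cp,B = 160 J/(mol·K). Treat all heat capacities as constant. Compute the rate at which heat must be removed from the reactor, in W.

Q_out = 1480 W

Extent of reaction ξ = 0.400 × 193 = 77.2 mol/h
Reaction term: ξ·ΔH°_rxn = 77.2 × -35.9 = -2771.5 kJ/h
Sensible, feed 188→25 °C: -4844.7 kJ/h
Outlet flows (mol/h): A 115.8, B 77.2
Sensible, products 25→101 °C: 2294.1 kJ/h
Q = ΔH = -5322.1 kJ/h = -1.4784 kW
Heat removed = 1478.4 W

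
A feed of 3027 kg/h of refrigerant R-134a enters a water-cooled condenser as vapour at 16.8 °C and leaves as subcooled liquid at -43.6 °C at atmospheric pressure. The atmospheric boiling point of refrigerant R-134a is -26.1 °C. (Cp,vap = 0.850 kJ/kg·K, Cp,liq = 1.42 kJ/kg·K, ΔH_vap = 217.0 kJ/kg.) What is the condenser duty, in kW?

Q_c = 234 kW

vapour 16.8→-26.1 °C: -36.465 kJ/kg
condensation at -26.1 °C: -217 kJ/kg
liquid -26.1→-43.6 °C: -24.85 kJ/kg
Δh = -36.465 + -217 + -24.85 = -278.31 kJ/kg
Q = ṁ·Δh = 3027 kg/h × -278.31 kJ/kg = -842460 kJ/h
|Q| = 234.02 kW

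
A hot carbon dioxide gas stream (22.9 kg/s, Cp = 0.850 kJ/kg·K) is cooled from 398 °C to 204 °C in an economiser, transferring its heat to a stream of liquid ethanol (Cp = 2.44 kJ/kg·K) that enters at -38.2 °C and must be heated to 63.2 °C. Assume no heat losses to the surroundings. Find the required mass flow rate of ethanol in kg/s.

Heat released by hot stream: Q = 22.9 × 0.850 × (398 − 204) = 3776.2 kJ/s
Energy balance on cold side (adiabatic exchanger): Q = ṁ_c·Cp_c·(T_c,out − T_c,in)
ṁ_c = 3776.2 / [2.44 × (63.2 − -38.2)] = 15.263 kg/s

ṁ_c = 15.3 kg/s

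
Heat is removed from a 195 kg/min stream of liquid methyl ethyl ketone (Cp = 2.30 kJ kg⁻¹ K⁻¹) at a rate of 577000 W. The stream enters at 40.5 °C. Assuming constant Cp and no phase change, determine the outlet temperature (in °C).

T_out = -36.7 °C

Q = 577000 W = 34620 kJ/min
ΔT = Q/(ṁ·Cp) = 34620/(195×2.30) = 77.191 K
T_out = 40.5 − 77.191 = -36.691 °C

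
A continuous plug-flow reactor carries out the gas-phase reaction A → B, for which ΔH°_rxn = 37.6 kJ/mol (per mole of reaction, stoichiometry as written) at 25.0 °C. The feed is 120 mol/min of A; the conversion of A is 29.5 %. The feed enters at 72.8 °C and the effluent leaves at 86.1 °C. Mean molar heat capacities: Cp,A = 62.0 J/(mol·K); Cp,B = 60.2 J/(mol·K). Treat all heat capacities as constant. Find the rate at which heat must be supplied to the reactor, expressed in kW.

Q_in = 23.8 kW

Extent of reaction ξ = 0.295 × 120 = 35.4 mol/min
Reaction term: ξ·ΔH°_rxn = 35.4 × 37.6 = 1331 kJ/min
Sensible, feed 72.8→25 °C: -355.63 kJ/min
Outlet flows (mol/min): A 84.6, B 35.4
Sensible, products 25→86.1 °C: 450.69 kJ/min
Q = ΔH = 1426.1 kJ/min = 23.768 kW
Heat supplied = 23.768 kW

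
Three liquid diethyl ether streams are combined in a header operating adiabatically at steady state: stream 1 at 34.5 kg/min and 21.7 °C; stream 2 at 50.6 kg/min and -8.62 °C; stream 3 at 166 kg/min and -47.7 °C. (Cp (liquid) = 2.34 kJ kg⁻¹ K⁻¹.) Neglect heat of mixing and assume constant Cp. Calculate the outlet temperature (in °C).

T_out = -30.3 °C

Adiabatic, steady state ⇒ Σ ṁᵢCp,ᵢ(T_out − Tᵢ) = 0
Σ ṁᵢCp,ᵢTᵢ = 34.5×2.34×21.7 + 50.6×2.34×-8.62 + 166×2.34×-47.7 = -17797
Σ ṁᵢCp,ᵢ = 34.5×2.34 + 50.6×2.34 + 166×2.34 = 587.57
T_out = -17797 / 587.57 = -30.29 °C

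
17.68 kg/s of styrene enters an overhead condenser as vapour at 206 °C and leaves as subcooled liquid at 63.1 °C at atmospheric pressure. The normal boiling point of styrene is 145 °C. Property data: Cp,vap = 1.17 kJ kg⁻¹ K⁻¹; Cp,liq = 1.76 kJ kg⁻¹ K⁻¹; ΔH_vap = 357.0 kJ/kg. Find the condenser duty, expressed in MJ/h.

vapour 206→145 °C: -71.37 kJ/kg
condensation at 145 °C: -357 kJ/kg
liquid 145→63.1 °C: -144.14 kJ/kg
Δh = -71.37 + -357 + -144.14 = -572.51 kJ/kg
Q = ṁ·Δh = 17.68 kg/s × -572.51 kJ/kg = -10122 kJ/s
|Q| = 10122 kW = 36439 MJ/h

Q_c = 36400 MJ/h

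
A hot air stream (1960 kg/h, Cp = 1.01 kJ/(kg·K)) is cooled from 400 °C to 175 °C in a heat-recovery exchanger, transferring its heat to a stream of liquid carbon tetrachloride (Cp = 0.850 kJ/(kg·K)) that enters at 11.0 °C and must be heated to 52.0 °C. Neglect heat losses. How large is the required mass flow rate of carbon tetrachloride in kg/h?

Heat released by hot stream: Q = 1960 × 1.01 × (400 − 175) = 445410 kJ/h
Energy balance on cold side (adiabatic exchanger): Q = ṁ_c·Cp_c·(T_c,out − T_c,in)
ṁ_c = 445410 / [0.850 × (52.0 − 11.0)] = 12781 kg/h

ṁ_c = 12800 kg/h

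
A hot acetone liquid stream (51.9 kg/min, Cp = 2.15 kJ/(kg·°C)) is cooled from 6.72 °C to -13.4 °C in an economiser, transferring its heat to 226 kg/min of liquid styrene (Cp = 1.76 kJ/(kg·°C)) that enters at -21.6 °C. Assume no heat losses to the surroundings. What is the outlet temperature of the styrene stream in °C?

T_c,out = -16.0 °C

Heat released by hot stream: Q = 51.9 × 2.15 × (6.72 − -13.4) = 2245.1 kJ/min
Energy balance on cold side (adiabatic exchanger): Q = ṁ_c·Cp_c·(T_c,out − T_c,in)
T_c,out = -21.6 + 2245.1/(226 × 1.76) = -15.956 °C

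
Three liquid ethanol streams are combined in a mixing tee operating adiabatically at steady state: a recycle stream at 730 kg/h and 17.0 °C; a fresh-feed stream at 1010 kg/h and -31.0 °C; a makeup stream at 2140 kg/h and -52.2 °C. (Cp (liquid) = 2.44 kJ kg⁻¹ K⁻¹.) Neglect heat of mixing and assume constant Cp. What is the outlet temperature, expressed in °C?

T_out = -33.7 °C

Energy balance with Q = 0: Σ ṁᵢCp,ᵢ(T_out − Tᵢ) = 0
Σ ṁᵢCp,ᵢTᵢ = 730×2.44×17.0 + 1010×2.44×-31.0 + 2140×2.44×-52.2 = -318680
Σ ṁᵢCp,ᵢ = 730×2.44 + 1010×2.44 + 2140×2.44 = 9467.2
T_out = -318680 / 9467.2 = -33.662 °C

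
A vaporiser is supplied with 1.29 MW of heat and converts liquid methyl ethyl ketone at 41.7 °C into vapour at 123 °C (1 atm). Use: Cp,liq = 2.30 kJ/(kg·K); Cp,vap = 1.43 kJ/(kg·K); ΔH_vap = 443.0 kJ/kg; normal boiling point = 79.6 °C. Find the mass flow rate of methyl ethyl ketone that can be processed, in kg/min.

ṁ = 131 kg/min

Δh = 2.30×(79.6−41.7) + 443.0 + 1.43×(123−79.6) = 592.23 kJ/kg
Q = 1.29 MW = 1290 kJ/s = 77400 kJ/min
ṁ = Q/Δh = 77400 / 592.23 = 130.69 kg/min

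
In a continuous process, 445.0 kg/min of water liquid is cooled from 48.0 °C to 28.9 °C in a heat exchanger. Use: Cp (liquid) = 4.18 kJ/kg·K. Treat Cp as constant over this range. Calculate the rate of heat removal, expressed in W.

Q_c = 592000 W

Q = ṁ·Cp·ΔT = 445.0 × 4.18 × (28.9 − 48.0) = -35528 kJ/min
Converting: 35528 / 60 s = 592.13 kW
Cooling duty = 592130 W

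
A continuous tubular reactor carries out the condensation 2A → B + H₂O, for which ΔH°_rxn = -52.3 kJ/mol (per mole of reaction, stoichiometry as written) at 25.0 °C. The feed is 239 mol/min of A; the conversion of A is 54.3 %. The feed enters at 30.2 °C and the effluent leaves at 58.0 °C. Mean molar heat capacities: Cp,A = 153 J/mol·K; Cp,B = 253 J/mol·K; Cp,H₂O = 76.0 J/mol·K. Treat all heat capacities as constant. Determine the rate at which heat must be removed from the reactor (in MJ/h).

Q_out = 140 MJ/h

Extent of reaction ξ = 0.543 × 239 / 2 = 64.889 mol/min
Reaction term: ξ·ΔH°_rxn = 64.889 × -52.3 = -3393.7 kJ/min
Sensible, feed 30.2→25 °C: -190.15 kJ/min
Outlet flows (mol/min): A 109.22, B 64.889, H₂O 64.889
Sensible, products 25→58.0 °C: 1256 kJ/min
Q = ΔH = -2327.9 kJ/min = -38.798 kW
Heat removed = 139.67 MJ/h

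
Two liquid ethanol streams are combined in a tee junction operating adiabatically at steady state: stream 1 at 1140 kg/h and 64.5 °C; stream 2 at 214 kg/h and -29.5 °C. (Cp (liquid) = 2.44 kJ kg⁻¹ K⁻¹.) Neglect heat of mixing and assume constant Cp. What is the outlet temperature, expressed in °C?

No heat crosses the boundary, so H_out = H_in.
T_out = Σ ṁᵢCp,ᵢTᵢ / Σ ṁᵢCp,ᵢ
      = 164010 / 3303.8 = 49.643 °C

T_out = 49.6 °C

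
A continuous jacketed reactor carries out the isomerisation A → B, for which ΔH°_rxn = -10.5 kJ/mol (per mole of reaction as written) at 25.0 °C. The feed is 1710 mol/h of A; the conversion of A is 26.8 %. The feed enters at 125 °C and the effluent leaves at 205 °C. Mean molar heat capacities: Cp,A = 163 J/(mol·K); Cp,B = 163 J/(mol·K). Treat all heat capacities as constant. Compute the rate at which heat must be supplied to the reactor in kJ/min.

Q_in = 291 kJ/min

Extent of reaction ξ = 0.268 × 1710 = 458.28 mol/h
Reaction term: ξ·ΔH°_rxn = 458.28 × -10.5 = -4811.9 kJ/h
Sensible, feed 125→25 °C: -27873 kJ/h
Outlet flows (mol/h): A 1251.7, B 458.28
Sensible, products 25→205 °C: 50171 kJ/h
Q = ΔH = 17486 kJ/h = 4.8573 kW
Heat supplied = 291.44 kJ/min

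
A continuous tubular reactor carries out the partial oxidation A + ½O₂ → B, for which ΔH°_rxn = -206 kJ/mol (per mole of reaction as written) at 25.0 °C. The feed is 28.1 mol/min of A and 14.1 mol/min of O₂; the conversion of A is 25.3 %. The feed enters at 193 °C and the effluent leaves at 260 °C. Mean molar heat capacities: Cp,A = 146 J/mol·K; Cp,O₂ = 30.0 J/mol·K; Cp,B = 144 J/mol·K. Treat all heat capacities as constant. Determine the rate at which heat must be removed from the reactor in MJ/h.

Extent of reaction ξ = 0.253 × 28.1 = 7.1093 mol/min
Reaction term: ξ·ΔH°_rxn = 7.1093 × -206 = -1464.5 kJ/min
Sensible, feed 193→25 °C: -760.3 kJ/min
Outlet flows (mol/min): A 20.991, O₂ 10.545, B 7.1093
Sensible, products 25→260 °C: 1035.1 kJ/min
Q = ΔH = -1189.7 kJ/min = -19.828 kW
Heat removed = 71.382 MJ/h

Q_out = 71.4 MJ/h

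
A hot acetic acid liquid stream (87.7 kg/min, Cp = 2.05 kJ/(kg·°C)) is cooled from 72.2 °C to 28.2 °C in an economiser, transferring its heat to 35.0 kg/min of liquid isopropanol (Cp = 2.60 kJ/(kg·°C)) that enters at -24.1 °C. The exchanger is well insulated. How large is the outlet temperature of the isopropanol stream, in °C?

T_c,out = 62.8 °C

Heat released by hot stream: Q = 87.7 × 2.05 × (72.2 − 28.2) = 7910.5 kJ/min
Energy balance on cold side (adiabatic exchanger): Q = ṁ_c·Cp_c·(T_c,out − T_c,in)
T_c,out = -24.1 + 7910.5/(35.0 × 2.60) = 62.829 °C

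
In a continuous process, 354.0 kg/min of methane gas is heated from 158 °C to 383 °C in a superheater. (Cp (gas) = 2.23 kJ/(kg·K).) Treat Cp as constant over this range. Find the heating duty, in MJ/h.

Q = 10700 MJ/h

Q = ṁ·Cp·ΔT = 354.0 × 2.23 × (383 − 158) = 177620 kJ/min
Converting: 177620 / 60 s = 2960.3 kW
Heating duty = 10657 MJ/h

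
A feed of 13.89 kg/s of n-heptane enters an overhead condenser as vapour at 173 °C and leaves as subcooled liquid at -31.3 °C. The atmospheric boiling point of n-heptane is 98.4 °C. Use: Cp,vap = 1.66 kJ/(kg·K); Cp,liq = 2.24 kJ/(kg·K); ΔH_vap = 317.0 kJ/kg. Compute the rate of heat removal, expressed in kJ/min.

vapour 173→98.4 °C: -123.84 kJ/kg
condensation at 98.4 °C: -317 kJ/kg
liquid 98.4→-31.3 °C: -290.53 kJ/kg
Δh = -123.84 + -317 + -290.53 = -731.36 kJ/kg
Q = ṁ·Δh = 13.89 kg/s × -731.36 kJ/kg = -10159 kJ/s
|Q| = 10159 kW = 609520 kJ/min

Q_c = 610000 kJ/min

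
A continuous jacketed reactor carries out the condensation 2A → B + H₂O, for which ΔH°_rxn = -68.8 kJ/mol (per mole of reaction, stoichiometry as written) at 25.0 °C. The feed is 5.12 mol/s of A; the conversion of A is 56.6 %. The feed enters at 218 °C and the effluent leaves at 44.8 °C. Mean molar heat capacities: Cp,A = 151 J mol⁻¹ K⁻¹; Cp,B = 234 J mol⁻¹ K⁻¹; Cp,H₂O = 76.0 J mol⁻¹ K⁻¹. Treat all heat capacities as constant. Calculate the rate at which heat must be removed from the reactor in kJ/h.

Q_out = 840000 kJ/h

Extent of reaction ξ = 0.566 × 5.12 / 2 = 1.449 mol/s
Reaction term: ξ·ΔH°_rxn = 1.449 × -68.8 = -99.688 kJ/s
Sensible, feed 218→25 °C: -149.21 kJ/s
Outlet flows (mol/s): A 2.2221, B 1.449, H₂O 1.449
Sensible, products 25→44.8 °C: 15.537 kJ/s
Q = ΔH = -233.36 kJ/s = -233.36 kW
Heat removed = 840110 kJ/h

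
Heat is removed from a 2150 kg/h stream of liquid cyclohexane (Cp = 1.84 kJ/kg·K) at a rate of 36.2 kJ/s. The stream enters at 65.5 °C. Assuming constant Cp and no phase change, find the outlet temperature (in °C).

Q = 36.2 kJ/s = 130320 kJ/h
ΔT = Q/(ṁ·Cp) = 130320/(2150×1.84) = 32.942 K
T_out = 65.5 − 32.942 = 32.558 °C

T_out = 32.6 °C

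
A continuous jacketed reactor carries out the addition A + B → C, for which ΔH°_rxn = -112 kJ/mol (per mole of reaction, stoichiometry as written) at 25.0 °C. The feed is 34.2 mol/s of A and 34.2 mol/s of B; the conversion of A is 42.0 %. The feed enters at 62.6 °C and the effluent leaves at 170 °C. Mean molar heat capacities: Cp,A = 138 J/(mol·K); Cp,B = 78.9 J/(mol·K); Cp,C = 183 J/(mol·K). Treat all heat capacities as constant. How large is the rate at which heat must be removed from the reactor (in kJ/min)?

Q_out = 53000 kJ/min

Extent of reaction ξ = 0.420 × 34.2 = 14.364 mol/s
Reaction term: ξ·ΔH°_rxn = 14.364 × -112 = -1608.8 kJ/s
Sensible, feed 62.6→25 °C: -278.92 kJ/s
Outlet flows (mol/s): A 19.836, B 19.836, C 14.364
Sensible, products 25→170 °C: 1005 kJ/s
Q = ΔH = -882.68 kJ/s = -882.68 kW
Heat removed = 52961 kJ/min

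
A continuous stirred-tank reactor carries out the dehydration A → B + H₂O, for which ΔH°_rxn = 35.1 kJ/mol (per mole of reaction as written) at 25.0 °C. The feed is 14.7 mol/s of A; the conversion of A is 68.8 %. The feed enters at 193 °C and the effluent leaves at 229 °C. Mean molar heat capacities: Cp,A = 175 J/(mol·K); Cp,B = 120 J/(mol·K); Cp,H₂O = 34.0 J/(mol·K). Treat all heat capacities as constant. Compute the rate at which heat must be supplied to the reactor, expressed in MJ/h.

Extent of reaction ξ = 0.688 × 14.7 = 10.114 mol/s
Reaction term: ξ·ΔH°_rxn = 10.114 × 35.1 = 354.99 kJ/s
Sensible, feed 193→25 °C: -432.18 kJ/s
Outlet flows (mol/s): A 4.5864, B 10.114, H₂O 10.114
Sensible, products 25→229 °C: 481.46 kJ/s
Q = ΔH = 404.27 kJ/s = 404.27 kW
Heat supplied = 1455.4 MJ/h

Q_in = 1460 MJ/h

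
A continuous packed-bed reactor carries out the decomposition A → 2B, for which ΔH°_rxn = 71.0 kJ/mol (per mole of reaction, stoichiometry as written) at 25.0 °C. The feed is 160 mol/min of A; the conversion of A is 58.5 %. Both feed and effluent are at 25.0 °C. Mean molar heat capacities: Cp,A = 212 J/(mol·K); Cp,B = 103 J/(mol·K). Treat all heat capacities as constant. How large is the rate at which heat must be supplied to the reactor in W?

Q_in = 111000 W

Extent of reaction ξ = 0.585 × 160 = 93.6 mol/min
Reaction term: ξ·ΔH°_rxn = 93.6 × 71.0 = 6645.6 kJ/min
Q = ΔH = 6645.6 kJ/min = 110.76 kW
Heat supplied = 110760 W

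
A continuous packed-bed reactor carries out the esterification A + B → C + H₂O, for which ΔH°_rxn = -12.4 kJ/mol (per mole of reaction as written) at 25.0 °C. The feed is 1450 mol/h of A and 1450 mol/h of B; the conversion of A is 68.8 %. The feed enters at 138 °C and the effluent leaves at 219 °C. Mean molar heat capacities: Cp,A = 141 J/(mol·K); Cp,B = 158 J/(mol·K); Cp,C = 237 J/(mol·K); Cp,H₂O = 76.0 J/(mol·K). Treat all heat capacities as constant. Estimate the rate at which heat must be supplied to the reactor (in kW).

Q_in = 7.07 kW

Extent of reaction ξ = 0.688 × 1450 = 997.6 mol/h
Reaction term: ξ·ΔH°_rxn = 997.6 × -12.4 = -12370 kJ/h
Sensible, feed 138→25 °C: -48991 kJ/h
Outlet flows (mol/h): A 452.4, B 452.4, C 997.6, H₂O 997.6
Sensible, products 25→219 °C: 86818 kJ/h
Q = ΔH = 25457 kJ/h = 7.0713 kW
Heat supplied = 7.0713 kW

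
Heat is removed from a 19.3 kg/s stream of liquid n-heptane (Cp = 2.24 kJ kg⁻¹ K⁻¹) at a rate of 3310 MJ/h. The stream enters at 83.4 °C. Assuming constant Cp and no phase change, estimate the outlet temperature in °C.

Q = 3310 MJ/h = 919.44 kJ/s
ΔT = Q/(ṁ·Cp) = 919.44/(19.3×2.24) = 21.268 K
T_out = 83.4 − 21.268 = 62.132 °C

T_out = 62.1 °C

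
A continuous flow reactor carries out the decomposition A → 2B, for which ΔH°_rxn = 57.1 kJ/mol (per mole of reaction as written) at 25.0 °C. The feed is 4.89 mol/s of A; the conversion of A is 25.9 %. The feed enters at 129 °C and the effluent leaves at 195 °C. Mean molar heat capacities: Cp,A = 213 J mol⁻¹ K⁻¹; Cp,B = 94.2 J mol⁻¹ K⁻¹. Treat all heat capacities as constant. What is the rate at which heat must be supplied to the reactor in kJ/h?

Extent of reaction ξ = 0.259 × 4.89 = 1.2665 mol/s
Reaction term: ξ·ΔH°_rxn = 1.2665 × 57.1 = 72.318 kJ/s
Sensible, feed 129→25 °C: -108.32 kJ/s
Outlet flows (mol/s): A 3.6235, B 2.533
Sensible, products 25→195 °C: 171.77 kJ/s
Q = ΔH = 135.76 kJ/s = 135.76 kW
Heat supplied = 488750 kJ/h

Q_in = 489000 kJ/h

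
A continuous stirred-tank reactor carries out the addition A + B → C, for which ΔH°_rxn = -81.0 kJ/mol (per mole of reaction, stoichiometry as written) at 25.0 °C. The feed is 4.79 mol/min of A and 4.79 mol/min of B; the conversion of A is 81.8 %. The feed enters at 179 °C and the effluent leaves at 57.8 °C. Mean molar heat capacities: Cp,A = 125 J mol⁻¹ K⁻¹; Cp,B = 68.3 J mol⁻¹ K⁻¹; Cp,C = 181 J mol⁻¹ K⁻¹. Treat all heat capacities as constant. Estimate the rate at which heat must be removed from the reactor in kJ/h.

Q_out = 25900 kJ/h

Extent of reaction ξ = 0.818 × 4.79 = 3.9182 mol/min
Reaction term: ξ·ΔH°_rxn = 3.9182 × -81.0 = -317.38 kJ/min
Sensible, feed 179→25 °C: -142.59 kJ/min
Outlet flows (mol/min): A 0.87178, B 0.87178, C 3.9182
Sensible, products 25→57.8 °C: 28.789 kJ/min
Q = ΔH = -431.18 kJ/min = -7.1863 kW
Heat removed = 25871 kJ/h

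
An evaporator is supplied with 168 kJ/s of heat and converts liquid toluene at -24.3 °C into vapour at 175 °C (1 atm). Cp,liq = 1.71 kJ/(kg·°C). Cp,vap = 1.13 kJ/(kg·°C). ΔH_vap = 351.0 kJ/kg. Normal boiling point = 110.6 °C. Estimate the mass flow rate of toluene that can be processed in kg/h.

ṁ = 924 kg/h

Δh = 1.71×(110.6−-24.3) + 351.0 + 1.13×(175−110.6) = 654.45 kJ/kg
Q = 168 kJ/s = 168 kJ/s = 604800 kJ/h
ṁ = Q/Δh = 604800 / 654.45 = 924.13 kg/h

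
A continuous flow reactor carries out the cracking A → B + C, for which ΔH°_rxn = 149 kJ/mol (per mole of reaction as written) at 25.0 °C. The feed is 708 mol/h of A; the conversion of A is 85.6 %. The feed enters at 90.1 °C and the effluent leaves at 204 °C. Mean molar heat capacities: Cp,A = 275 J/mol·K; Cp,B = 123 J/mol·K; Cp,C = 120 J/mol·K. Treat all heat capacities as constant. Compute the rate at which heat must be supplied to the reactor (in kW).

Q_in = 30.3 kW

Extent of reaction ξ = 0.856 × 708 = 606.05 mol/h
Reaction term: ξ·ΔH°_rxn = 606.05 × 149 = 90301 kJ/h
Sensible, feed 90.1→25 °C: -12675 kJ/h
Outlet flows (mol/h): A 101.95, B 606.05, C 606.05
Sensible, products 25→204 °C: 31380 kJ/h
Q = ΔH = 109010 kJ/h = 30.279 kW
Heat supplied = 30.279 kW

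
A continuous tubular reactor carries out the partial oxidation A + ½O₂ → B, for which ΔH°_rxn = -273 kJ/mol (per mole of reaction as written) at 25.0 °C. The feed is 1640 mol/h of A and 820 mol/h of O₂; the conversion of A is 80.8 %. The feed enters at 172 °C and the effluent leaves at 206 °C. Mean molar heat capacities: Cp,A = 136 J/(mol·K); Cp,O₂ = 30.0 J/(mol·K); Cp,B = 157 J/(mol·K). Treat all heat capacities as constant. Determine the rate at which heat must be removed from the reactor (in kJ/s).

Extent of reaction ξ = 0.808 × 1640 = 1325.1 mol/h
Reaction term: ξ·ΔH°_rxn = 1325.1 × -273 = -361760 kJ/h
Sensible, feed 172→25 °C: -36403 kJ/h
Outlet flows (mol/h): A 314.88, O₂ 157.44, B 1325.1
Sensible, products 25→206 °C: 46262 kJ/h
Q = ΔH = -351900 kJ/h = -97.75 kW
Heat removed = 97.75 kJ/s

Q_out = 97.7 kJ/s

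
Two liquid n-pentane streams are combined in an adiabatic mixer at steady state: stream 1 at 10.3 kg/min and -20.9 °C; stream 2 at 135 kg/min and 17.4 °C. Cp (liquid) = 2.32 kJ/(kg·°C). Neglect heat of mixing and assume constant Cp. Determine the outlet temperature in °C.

No heat crosses the boundary, so H_out = H_in.
T_out = Σ ṁᵢCp,ᵢTᵢ / Σ ṁᵢCp,ᵢ
      = 4950.3 / 337.1 = 14.685 °C

T_out = 14.7 °C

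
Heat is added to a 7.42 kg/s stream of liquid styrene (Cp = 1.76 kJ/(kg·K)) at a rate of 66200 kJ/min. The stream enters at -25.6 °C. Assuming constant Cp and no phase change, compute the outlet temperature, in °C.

T_out = 58.9 °C

Q = 66200 kJ/min = 1103.3 kJ/s
ΔT = Q/(ṁ·Cp) = 1103.3/(7.42×1.76) = 84.487 K
T_out = -25.6 + 84.487 = 58.887 °C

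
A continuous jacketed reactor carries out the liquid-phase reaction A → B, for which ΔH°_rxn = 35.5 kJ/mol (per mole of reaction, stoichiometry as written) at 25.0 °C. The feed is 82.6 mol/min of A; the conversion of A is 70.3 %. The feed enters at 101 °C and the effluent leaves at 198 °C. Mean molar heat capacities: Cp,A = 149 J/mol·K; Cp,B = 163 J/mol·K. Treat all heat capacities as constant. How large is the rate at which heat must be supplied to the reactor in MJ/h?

Extent of reaction ξ = 0.703 × 82.6 = 58.068 mol/min
Reaction term: ξ·ΔH°_rxn = 58.068 × 35.5 = 2061.4 kJ/min
Sensible, feed 101→25 °C: -935.36 kJ/min
Outlet flows (mol/min): A 24.532, B 58.068
Sensible, products 25→198 °C: 2269.8 kJ/min
Q = ΔH = 3395.9 kJ/min = 56.598 kW
Heat supplied = 203.75 MJ/h

Q_in = 204 MJ/h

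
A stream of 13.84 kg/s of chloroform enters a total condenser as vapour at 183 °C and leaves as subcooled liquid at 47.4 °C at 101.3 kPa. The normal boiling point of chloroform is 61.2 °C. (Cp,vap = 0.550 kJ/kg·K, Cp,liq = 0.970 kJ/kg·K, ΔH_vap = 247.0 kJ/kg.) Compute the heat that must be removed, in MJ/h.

Q_c = 16300 MJ/h

vapour 183→61.2 °C: -66.99 kJ/kg
condensation at 61.2 °C: -247 kJ/kg
liquid 61.2→47.4 °C: -13.386 kJ/kg
Δh = -66.99 + -247 + -13.386 = -327.38 kJ/kg
Q = ṁ·Δh = 13.84 kg/s × -327.38 kJ/kg = -4530.9 kJ/s
|Q| = 4530.9 kW = 16311 MJ/h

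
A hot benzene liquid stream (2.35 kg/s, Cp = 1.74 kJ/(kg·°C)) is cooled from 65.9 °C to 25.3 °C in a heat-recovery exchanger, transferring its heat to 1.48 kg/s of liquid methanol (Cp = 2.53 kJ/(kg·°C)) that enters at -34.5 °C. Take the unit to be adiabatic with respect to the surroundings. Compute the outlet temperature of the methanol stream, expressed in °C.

Heat released by hot stream: Q = 2.35 × 1.74 × (65.9 − 25.3) = 166.01 kJ/s
Energy balance on cold side (adiabatic exchanger): Q = ṁ_c·Cp_c·(T_c,out − T_c,in)
T_c,out = -34.5 + 166.01/(1.48 × 2.53) = 9.8364 °C

T_c,out = 9.84 °C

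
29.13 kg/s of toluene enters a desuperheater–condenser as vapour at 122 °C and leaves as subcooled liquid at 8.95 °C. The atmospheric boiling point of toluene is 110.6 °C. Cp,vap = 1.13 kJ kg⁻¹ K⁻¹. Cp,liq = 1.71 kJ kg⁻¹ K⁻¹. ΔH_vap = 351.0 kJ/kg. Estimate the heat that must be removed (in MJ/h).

Q_c = 56400 MJ/h

vapour 122→110.6 °C: -12.882 kJ/kg
condensation at 110.6 °C: -351 kJ/kg
liquid 110.6→8.95 °C: -173.82 kJ/kg
Δh = -12.882 + -351 + -173.82 = -537.7 kJ/kg
Q = ṁ·Δh = 29.13 kg/s × -537.7 kJ/kg = -15663 kJ/s
|Q| = 15663 kW = 56388 MJ/h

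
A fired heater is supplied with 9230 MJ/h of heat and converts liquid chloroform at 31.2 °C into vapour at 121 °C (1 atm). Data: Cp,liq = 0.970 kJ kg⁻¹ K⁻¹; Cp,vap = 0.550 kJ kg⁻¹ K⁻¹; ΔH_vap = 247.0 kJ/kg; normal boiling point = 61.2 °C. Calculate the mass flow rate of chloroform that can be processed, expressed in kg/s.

ṁ = 8.30 kg/s

Δh = 0.970×(61.2−31.2) + 247.0 + 0.550×(121−61.2) = 308.99 kJ/kg
Q = 9230 MJ/h = 2563.9 kJ/s = 2563.9 kJ/s
ṁ = Q/Δh = 2563.9 / 308.99 = 8.2976 kg/s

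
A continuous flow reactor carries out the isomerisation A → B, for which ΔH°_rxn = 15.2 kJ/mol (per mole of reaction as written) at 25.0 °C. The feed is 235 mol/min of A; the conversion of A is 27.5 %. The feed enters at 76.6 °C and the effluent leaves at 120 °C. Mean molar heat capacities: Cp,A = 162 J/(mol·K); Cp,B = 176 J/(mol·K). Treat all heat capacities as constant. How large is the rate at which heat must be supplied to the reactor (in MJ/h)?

Q_in = 163 MJ/h

Extent of reaction ξ = 0.275 × 235 = 64.625 mol/min
Reaction term: ξ·ΔH°_rxn = 64.625 × 15.2 = 982.3 kJ/min
Sensible, feed 76.6→25 °C: -1964.4 kJ/min
Outlet flows (mol/min): A 170.38, B 64.625
Sensible, products 25→120 °C: 3702.6 kJ/min
Q = ΔH = 2720.5 kJ/min = 45.341 kW
Heat supplied = 163.23 MJ/h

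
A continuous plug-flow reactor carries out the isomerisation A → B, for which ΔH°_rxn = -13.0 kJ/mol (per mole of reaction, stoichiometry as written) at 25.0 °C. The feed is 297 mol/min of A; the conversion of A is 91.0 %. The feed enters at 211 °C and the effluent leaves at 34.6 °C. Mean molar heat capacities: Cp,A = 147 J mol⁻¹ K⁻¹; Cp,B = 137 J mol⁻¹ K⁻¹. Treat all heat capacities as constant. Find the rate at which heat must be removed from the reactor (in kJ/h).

Q_out = 674000 kJ/h

Extent of reaction ξ = 0.910 × 297 = 270.27 mol/min
Reaction term: ξ·ΔH°_rxn = 270.27 × -13.0 = -3513.5 kJ/min
Sensible, feed 211→25 °C: -8120.6 kJ/min
Outlet flows (mol/min): A 26.73, B 270.27
Sensible, products 25→34.6 °C: 393.18 kJ/min
Q = ΔH = -11241 kJ/min = -187.35 kW
Heat removed = 674450 kJ/h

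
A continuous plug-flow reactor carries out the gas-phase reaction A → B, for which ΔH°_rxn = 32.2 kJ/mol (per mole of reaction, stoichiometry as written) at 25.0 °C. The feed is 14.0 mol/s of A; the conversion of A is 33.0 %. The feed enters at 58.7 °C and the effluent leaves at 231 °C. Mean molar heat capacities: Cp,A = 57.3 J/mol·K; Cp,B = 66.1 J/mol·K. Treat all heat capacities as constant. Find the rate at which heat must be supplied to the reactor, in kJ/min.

Extent of reaction ξ = 0.330 × 14.0 = 4.62 mol/s
Reaction term: ξ·ΔH°_rxn = 4.62 × 32.2 = 148.76 kJ/s
Sensible, feed 58.7→25 °C: -27.034 kJ/s
Outlet flows (mol/s): A 9.38, B 4.62
Sensible, products 25→231 °C: 173.63 kJ/s
Q = ΔH = 295.36 kJ/s = 295.36 kW
Heat supplied = 17721 kJ/min

Q_in = 17700 kJ/min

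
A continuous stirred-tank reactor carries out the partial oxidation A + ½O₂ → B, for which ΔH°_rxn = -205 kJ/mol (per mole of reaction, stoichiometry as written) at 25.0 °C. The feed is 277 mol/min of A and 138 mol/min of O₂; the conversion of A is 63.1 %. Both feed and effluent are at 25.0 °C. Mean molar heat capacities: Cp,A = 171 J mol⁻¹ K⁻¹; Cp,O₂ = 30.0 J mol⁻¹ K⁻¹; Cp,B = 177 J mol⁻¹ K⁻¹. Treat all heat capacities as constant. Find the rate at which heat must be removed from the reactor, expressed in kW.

Q_out = 597 kW

Extent of reaction ξ = 0.631 × 277 = 174.79 mol/min
Reaction term: ξ·ΔH°_rxn = 174.79 × -205 = -35831 kJ/min
Q = ΔH = -35831 kJ/min = -597.19 kW
Heat removed = 597.19 kW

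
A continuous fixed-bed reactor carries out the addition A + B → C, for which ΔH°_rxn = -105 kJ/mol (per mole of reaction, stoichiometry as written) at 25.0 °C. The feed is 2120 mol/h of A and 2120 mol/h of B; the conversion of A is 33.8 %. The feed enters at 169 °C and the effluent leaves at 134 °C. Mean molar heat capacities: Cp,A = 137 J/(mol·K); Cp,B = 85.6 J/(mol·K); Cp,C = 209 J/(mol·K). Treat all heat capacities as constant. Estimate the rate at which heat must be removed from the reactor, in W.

Extent of reaction ξ = 0.338 × 2120 = 716.56 mol/h
Reaction term: ξ·ΔH°_rxn = 716.56 × -105 = -75239 kJ/h
Sensible, feed 169→25 °C: -67955 kJ/h
Outlet flows (mol/h): A 1403.4, B 1403.4, C 716.56
Sensible, products 25→134 °C: 50376 kJ/h
Q = ΔH = -92818 kJ/h = -25.783 kW
Heat removed = 25783 W

Q_out = 25800 W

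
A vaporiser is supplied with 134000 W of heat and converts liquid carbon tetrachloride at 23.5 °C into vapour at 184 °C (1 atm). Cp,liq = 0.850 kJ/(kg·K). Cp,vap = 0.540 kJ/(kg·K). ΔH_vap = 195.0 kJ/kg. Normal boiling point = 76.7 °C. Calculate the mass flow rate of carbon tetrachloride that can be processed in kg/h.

ṁ = 1620 kg/h

Δh = 0.850×(76.7−23.5) + 195.0 + 0.540×(184−76.7) = 298.16 kJ/kg
Q = 134000 W = 134 kJ/s = 482400 kJ/h
ṁ = Q/Δh = 482400 / 298.16 = 1617.9 kg/h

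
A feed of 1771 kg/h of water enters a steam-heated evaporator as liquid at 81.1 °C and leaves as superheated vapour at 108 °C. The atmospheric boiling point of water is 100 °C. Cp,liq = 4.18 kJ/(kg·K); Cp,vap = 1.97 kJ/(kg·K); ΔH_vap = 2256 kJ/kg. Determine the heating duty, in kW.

Q = 1160 kW

liquid 81.1→100 °C: 79.002 kJ/kg
vaporisation at 100 °C: 2256 kJ/kg
vapour 100→108 °C: 15.76 kJ/kg
Δh = 79.002 + 2256 + 15.76 = 2350.8 kJ/kg
Q = ṁ·Δh = 1771 kg/h × 2350.8 kJ/kg = 4.1632e+06 kJ/h
|Q| = 1156.4 kW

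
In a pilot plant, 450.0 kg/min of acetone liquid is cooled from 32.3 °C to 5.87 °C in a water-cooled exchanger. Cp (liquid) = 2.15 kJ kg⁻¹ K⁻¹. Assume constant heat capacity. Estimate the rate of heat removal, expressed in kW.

Q = ṁ·Cp·ΔT = 450.0 × 2.15 × (5.87 − 32.3) = -25571 kJ/min
Converting: 25571 / 60 s = 426.18 kW

Q_c = 426 kW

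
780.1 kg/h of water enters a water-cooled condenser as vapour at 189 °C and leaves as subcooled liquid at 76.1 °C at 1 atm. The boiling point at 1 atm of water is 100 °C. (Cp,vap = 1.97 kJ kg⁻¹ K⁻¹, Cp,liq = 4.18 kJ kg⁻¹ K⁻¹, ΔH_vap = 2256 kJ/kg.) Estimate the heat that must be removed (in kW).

Q_c = 549 kW

vapour 189→100 °C: -175.33 kJ/kg
condensation at 100 °C: -2256 kJ/kg
liquid 100→76.1 °C: -99.902 kJ/kg
Δh = -175.33 + -2256 + -99.902 = -2531.2 kJ/kg
Q = ṁ·Δh = 780.1 kg/h × -2531.2 kJ/kg = -1.9746e+06 kJ/h
|Q| = 548.5 kW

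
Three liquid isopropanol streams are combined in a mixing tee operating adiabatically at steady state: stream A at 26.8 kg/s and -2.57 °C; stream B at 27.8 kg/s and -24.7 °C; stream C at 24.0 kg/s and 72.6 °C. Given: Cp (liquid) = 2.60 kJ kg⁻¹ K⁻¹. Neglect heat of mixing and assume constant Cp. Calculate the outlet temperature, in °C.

T_out = 12.6 °C

Energy balance with Q = 0: Σ ṁᵢCp,ᵢ(T_out − Tᵢ) = 0
T_out = Σ ṁᵢCp,ᵢTᵢ / Σ ṁᵢCp,ᵢ
      = 2565.8 / 204.36 = 12.556 °C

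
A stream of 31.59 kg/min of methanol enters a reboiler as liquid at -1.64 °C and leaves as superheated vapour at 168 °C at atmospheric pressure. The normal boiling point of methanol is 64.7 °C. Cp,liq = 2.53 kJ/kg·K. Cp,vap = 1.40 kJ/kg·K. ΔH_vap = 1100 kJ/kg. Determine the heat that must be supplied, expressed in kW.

Q = 744 kW

liquid -1.64→64.7 °C: 167.84 kJ/kg
vaporisation at 64.7 °C: 1100 kJ/kg
vapour 64.7→168 °C: 144.62 kJ/kg
Δh = 167.84 + 1100 + 144.62 = 1412.5 kJ/kg
Q = ṁ·Δh = 31.59 kg/min × 1412.5 kJ/kg = 44620 kJ/min
|Q| = 743.66 kW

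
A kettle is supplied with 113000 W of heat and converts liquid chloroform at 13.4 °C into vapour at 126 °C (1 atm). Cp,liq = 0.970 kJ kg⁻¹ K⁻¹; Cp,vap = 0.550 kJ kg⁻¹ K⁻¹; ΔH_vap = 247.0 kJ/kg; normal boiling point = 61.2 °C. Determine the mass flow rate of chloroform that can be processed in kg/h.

Δh = 0.970×(61.2−13.4) + 247.0 + 0.550×(126−61.2) = 329.01 kJ/kg
Q = 113000 W = 113 kJ/s = 406800 kJ/h
ṁ = Q/Δh = 406800 / 329.01 = 1236.5 kg/h

ṁ = 1240 kg/h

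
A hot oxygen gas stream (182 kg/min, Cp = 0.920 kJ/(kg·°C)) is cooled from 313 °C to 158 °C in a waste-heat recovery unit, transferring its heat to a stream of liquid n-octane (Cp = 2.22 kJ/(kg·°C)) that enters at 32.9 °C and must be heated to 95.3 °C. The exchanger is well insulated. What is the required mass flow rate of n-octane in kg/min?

ṁ_c = 187 kg/min

Heat released by hot stream: Q = 182 × 0.920 × (313 − 158) = 25953 kJ/min
Energy balance on cold side (adiabatic exchanger): Q = ṁ_c·Cp_c·(T_c,out − T_c,in)
ṁ_c = 25953 / [2.22 × (95.3 − 32.9)] = 187.35 kg/min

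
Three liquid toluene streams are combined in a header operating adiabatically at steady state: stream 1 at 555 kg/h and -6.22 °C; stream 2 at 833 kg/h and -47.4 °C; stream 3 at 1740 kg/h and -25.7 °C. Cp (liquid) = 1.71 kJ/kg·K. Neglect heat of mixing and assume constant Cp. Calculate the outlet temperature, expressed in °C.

T_out = -28.0 °C

Adiabatic, steady state ⇒ Σ ṁᵢCp,ᵢ(T_out − Tᵢ) = 0
T_out = Σ ṁᵢCp,ᵢTᵢ / Σ ṁᵢCp,ᵢ
      = -149890 / 5348.9 = -28.022 °C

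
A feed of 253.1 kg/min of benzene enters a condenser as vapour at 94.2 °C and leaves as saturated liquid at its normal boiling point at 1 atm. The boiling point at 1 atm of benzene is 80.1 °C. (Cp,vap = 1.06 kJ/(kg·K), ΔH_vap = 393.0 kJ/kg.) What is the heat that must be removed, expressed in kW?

vapour 94.2→80.1 °C: -14.946 kJ/kg
condensation at 80.1 °C: -393 kJ/kg
Δh = -14.946 + -393 = -407.95 kJ/kg
Q = ṁ·Δh = 253.1 kg/min × -407.95 kJ/kg = -103250 kJ/min
|Q| = 1720.9 kW

Q_c = 1720 kW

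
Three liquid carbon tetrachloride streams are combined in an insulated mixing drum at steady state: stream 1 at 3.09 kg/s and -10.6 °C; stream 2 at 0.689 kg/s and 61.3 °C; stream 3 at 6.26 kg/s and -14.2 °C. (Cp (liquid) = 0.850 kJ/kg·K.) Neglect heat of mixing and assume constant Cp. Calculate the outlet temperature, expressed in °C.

T_out = -7.91 °C

Energy balance with Q = 0: Σ ṁᵢCp,ᵢ(T_out − Tᵢ) = 0
T_out = Σ ṁᵢCp,ᵢTᵢ / Σ ṁᵢCp,ᵢ
      = -67.499 / 8.5331 = -7.9102 °C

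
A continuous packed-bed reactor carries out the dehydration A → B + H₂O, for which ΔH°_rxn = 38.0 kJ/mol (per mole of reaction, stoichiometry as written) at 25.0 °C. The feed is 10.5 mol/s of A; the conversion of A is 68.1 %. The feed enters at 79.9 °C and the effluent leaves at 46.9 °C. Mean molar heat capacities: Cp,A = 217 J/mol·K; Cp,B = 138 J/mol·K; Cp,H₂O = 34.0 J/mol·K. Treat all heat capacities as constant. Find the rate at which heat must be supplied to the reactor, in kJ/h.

Extent of reaction ξ = 0.681 × 10.5 = 7.1505 mol/s
Reaction term: ξ·ΔH°_rxn = 7.1505 × 38.0 = 271.72 kJ/s
Sensible, feed 79.9→25 °C: -125.09 kJ/s
Outlet flows (mol/s): A 3.3495, B 7.1505, H₂O 7.1505
Sensible, products 25→46.9 °C: 42.852 kJ/s
Q = ΔH = 189.48 kJ/s = 189.48 kW
Heat supplied = 682130 kJ/h

Q_in = 682000 kJ/h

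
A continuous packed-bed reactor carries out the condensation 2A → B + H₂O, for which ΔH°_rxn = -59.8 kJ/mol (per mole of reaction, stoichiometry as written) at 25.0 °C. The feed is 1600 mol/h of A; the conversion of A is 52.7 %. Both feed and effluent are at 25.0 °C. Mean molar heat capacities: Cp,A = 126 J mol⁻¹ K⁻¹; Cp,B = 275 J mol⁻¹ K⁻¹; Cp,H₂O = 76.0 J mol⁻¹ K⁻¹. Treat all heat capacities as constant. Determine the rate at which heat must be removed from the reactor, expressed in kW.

Extent of reaction ξ = 0.527 × 1600 / 2 = 421.6 mol/h
Reaction term: ξ·ΔH°_rxn = 421.6 × -59.8 = -25212 kJ/h
Q = ΔH = -25212 kJ/h = -7.0032 kW
Heat removed = 7.0032 kW

Q_out = 7.00 kW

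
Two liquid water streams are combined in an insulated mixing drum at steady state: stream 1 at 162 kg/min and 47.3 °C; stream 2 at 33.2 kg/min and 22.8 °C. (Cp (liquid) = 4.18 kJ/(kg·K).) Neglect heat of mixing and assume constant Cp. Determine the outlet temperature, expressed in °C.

T_out = 43.1 °C

Energy balance with Q = 0: Σ ṁᵢCp,ᵢ(T_out − Tᵢ) = 0
T_out = Σ ṁᵢCp,ᵢTᵢ / Σ ṁᵢCp,ᵢ
      = 35194 / 815.94 = 43.133 °C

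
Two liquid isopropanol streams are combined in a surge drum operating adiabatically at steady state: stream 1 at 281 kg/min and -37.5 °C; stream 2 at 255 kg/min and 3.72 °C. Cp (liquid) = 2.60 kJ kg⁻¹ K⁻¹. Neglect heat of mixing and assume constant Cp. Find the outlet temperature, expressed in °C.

Energy balance with Q = 0: Σ ṁᵢCp,ᵢ(T_out − Tᵢ) = 0
Σ ṁᵢCp,ᵢTᵢ = 281×2.60×-37.5 + 255×2.60×3.72 = -24931
Σ ṁᵢCp,ᵢ = 281×2.60 + 255×2.60 = 1393.6
T_out = -24931 / 1393.6 = -17.89 °C

T_out = -17.9 °C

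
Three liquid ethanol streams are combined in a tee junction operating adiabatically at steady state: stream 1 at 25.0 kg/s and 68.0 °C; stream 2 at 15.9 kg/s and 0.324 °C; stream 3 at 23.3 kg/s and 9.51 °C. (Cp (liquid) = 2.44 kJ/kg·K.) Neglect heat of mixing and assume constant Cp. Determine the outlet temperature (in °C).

No heat crosses the boundary, so H_out = H_in.
T_out = Σ ṁᵢCp,ᵢTᵢ / Σ ṁᵢCp,ᵢ
      = 4701.2 / 156.65 = 30.011 °C

T_out = 30.0 °C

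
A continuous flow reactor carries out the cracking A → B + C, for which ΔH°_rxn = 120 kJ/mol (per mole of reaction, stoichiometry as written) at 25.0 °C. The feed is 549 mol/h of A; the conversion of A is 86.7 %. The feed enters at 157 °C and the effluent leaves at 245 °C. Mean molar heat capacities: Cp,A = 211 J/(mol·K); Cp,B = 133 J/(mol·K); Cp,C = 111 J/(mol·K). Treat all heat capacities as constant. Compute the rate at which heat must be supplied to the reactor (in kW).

Q_in = 19.7 kW

Extent of reaction ξ = 0.867 × 549 = 475.98 mol/h
Reaction term: ξ·ΔH°_rxn = 475.98 × 120 = 57118 kJ/h
Sensible, feed 157→25 °C: -15291 kJ/h
Outlet flows (mol/h): A 73.017, B 475.98, C 475.98
Sensible, products 25→245 °C: 28940 kJ/h
Q = ΔH = 70767 kJ/h = 19.658 kW
Heat supplied = 19.658 kW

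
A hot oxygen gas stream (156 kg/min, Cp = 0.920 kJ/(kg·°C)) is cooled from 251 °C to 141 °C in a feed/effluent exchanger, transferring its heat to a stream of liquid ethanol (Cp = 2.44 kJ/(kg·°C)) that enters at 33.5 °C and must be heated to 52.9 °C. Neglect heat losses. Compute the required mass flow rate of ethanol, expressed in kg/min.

Heat released by hot stream: Q = 156 × 0.920 × (251 − 141) = 15787 kJ/min
Energy balance on cold side (adiabatic exchanger): Q = ṁ_c·Cp_c·(T_c,out − T_c,in)
ṁ_c = 15787 / [2.44 × (52.9 − 33.5)] = 333.51 kg/min

ṁ_c = 334 kg/min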